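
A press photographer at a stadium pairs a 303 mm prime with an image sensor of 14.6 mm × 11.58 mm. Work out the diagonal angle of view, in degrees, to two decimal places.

3.52°

Sensor diagonal = √(14.6² + 11.58²) = √347.2564 ≈ 18.6348 mm.
Angle of view α = 2·arctan(d/2f) with d = 18.6348 mm and f = 303 mm.
d/2f = 0.03075; arctan(0.03075) ≈ 1.7613°, so α ≈ 3.5226°.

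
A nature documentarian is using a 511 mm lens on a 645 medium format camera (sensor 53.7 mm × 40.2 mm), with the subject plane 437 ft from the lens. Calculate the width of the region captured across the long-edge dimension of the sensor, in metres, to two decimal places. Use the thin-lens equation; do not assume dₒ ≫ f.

dₒ: 437 ft × 304.8 mm/ft = 133197.60 mm.
Similar triangles through the lens centre give W/dₒ = w/dᵢ; with 1/f = 1/dₒ + 1/dᵢ this gives W = w·(dₒ − f)/f.
W = 53.7 mm × (133198 − 511) / 511 = 53.7 × 259.6607 ≈ 13943.777 mm = 13.9438 m.

13.94 m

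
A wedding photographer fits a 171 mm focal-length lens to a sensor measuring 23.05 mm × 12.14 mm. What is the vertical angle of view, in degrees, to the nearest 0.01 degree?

Angle of view α = 2·arctan(h/2f) with h = 12.14 mm and f = 171 mm.
h/2f = 0.03550; arctan(0.03550) ≈ 2.0330°, so α ≈ 4.0660°.

4.07°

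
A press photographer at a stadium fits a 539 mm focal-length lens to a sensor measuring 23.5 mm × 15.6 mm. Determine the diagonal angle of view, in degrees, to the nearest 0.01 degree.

Sensor diagonal = √(23.5² + 15.6²) = √795.6100 ≈ 28.2066 mm.
Angle of view α = 2·arctan(d/2f) with d = 28.2066 mm and f = 539 mm.
d/2f = 0.02617; arctan(0.02617) ≈ 1.4988°, so α ≈ 2.9977°.

3.00°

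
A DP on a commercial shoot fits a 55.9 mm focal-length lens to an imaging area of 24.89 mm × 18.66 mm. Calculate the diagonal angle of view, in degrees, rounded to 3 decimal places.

31.098°

Sensor diagonal = √(24.89² + 18.66²) = √967.7077 ≈ 31.1080 mm.
Angle of view α = 2·arctan(d/2f) with d = 31.1080 mm and f = 55.9 mm.
d/2f = 0.27825; arctan(0.27825) ≈ 15.5491°, so α ≈ 31.0981°.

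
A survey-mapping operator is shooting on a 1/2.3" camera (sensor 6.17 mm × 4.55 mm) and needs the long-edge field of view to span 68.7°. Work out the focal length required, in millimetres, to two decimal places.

From α = 2·arctan(w/2f) we get f = w / (2·tan(α/2)).
With w = 6.17 mm and α/2 = 34.35°, tan(α/2) ≈ 0.68343, so f ≈ 6.17 / 1.36687 ≈ 4.5140 mm.

4.51 mm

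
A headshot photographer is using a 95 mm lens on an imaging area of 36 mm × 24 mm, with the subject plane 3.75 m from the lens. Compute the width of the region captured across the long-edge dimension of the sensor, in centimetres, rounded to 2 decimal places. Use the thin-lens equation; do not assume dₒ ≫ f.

dₒ: 3.75 m = 3750 mm.
Similar triangles through the lens centre give W/dₒ = w/dᵢ; with 1/f = 1/dₒ + 1/dᵢ this gives W = w·(dₒ − f)/f.
W = 36 mm × (3750 − 95) / 95 = 36 × 38.4737 ≈ 1385.053 mm = 138.505 cm.

138.51 cm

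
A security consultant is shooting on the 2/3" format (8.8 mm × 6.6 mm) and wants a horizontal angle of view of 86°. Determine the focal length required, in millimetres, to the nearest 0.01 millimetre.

From α = 2·arctan(w/2f) we get f = w / (2·tan(α/2)).
With w = 8.8 mm and α/2 = 43°, tan(α/2) ≈ 0.93252, so f ≈ 8.8 / 1.86503 ≈ 4.7184 mm.

4.72 mm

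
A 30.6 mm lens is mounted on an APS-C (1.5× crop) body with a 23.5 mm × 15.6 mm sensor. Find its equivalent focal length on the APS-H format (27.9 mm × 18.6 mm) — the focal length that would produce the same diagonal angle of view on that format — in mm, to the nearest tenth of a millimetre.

36.4 mm

Sensor diagonal = √(23.5² + 15.6²) = √795.6100 ≈ 28.2066 mm.
Sensor diagonal = √(27.9² + 18.6²) = √1124.3700 ≈ 33.5316 mm.
Equal angle of view means equal diagonal/f ratio, so f₂ = f₁ · (diagonal₂/diagonal₁) = 30.6 × 33.5316/28.2066.
f₂ = 30.6 × 1.18879 ≈ 36.377 mm.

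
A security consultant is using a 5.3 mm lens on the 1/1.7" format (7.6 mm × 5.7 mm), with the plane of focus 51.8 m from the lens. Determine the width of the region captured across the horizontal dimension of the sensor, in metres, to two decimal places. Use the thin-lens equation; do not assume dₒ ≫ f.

74.27 m

dₒ: 51.8 m = 51800 mm.
Similar triangles through the lens centre give W/dₒ = w/dᵢ; with 1/f = 1/dₒ + 1/dᵢ this gives W = w·(dₒ − f)/f.
W = 7.6 mm × (51800 − 5.3) / 5.3 = 7.6 × 9772.5849 ≈ 74271.645 mm = 74.2716 m.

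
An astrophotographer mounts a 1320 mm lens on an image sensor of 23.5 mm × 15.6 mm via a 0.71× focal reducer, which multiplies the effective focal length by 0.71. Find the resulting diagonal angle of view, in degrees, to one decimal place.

1.7°

Effective focal length f = 1320 × 0.71 = 937.2 mm.
Sensor diagonal = √(23.5² + 15.6²) = √795.6100 ≈ 28.2066 mm.
α = 2·arctan(28.207 / (2 × 937.2)) = 2·arctan(0.01505) ≈ 1.7243°.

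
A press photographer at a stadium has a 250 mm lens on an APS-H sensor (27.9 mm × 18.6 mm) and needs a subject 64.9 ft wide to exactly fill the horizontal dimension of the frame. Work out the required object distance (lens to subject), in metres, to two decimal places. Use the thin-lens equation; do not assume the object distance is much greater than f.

177.50 m

W: 64.9 ft × 304.8 mm/ft = 19781.52 mm.
Magnification m = w/W = dᵢ/dₒ; combined with 1/f = 1/dₒ + 1/dᵢ this gives dₒ = f·(1 + W/w).
dₒ = 250 mm × (1 + 19781.5/27.9) = 250 × 710.0150 ≈ 177503.758 mm = 177.504 m.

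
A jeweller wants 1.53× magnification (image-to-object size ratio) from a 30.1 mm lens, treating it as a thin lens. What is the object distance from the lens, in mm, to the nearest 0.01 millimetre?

49.77 mm

With m = dᵢ/dₒ and 1/f = 1/dₒ + 1/dᵢ, substituting dᵢ = m·dₒ gives 1/f = (1 + 1/m)/dₒ, hence dₒ = f·(1 + 1/m).
dₒ = 30.1 × (1 + 1/1.53) = 30.1 × 1.65359 ≈ 49.773 mm.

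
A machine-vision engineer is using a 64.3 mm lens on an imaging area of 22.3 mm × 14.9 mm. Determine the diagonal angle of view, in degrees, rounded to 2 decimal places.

Sensor diagonal = √(22.3² + 14.9²) = √719.3000 ≈ 26.8198 mm.
Angle of view α = 2·arctan(d/2f) with d = 26.8198 mm and f = 64.3 mm.
d/2f = 0.20855; arctan(0.20855) ≈ 11.7803°, so α ≈ 23.5606°.

23.56°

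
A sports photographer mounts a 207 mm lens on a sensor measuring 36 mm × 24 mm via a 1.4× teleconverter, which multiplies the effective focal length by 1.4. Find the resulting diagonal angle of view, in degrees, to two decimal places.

8.54°

Effective focal length f = 207 × 1.4 = 289.8 mm.
Sensor diagonal = √(36² + 24²) = √1872.0000 ≈ 43.2666 mm.
α = 2·arctan(43.267 / (2 × 289.8)) = 2·arctan(0.07465) ≈ 8.5383°.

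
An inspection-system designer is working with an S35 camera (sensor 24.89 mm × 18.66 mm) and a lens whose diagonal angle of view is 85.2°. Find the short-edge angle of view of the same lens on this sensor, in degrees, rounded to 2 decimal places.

57.76°

Sensor diagonal = √(24.89² + 18.66²) = √967.7077 ≈ 31.1080 mm.
From the diagonal AOV: f = 31.1080 / (2·tan(42.6°)) = 31.1080 / 1.83909 ≈ 16.9148 mm.
Short-edge AOV = 2·arctan(18.66 / (2 × 16.9148)) = 2·arctan(0.55159) ≈ 57.7611°.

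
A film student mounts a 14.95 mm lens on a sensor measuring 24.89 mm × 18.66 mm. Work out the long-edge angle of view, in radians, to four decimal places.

1.3884 rad

Angle of view α = 2·arctan(w/2f) with w = 24.89 mm and f = 14.95 mm.
w/2f = 0.83244; arctan(0.83244) ≈ 0.6942 rad, so α ≈ 1.3884 rad.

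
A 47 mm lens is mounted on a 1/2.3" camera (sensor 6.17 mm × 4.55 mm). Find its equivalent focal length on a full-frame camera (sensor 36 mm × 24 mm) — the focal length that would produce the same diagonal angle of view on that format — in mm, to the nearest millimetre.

265 mm

Sensor diagonal = √(6.17² + 4.55²) = √58.7714 ≈ 7.6663 mm.
Sensor diagonal = √(36² + 24²) = √1872.0000 ≈ 43.2666 mm.
Equal angle of view means equal diagonal/f ratio, so f₂ = f₁ · (diagonal₂/diagonal₁) = 47 × 43.2666/7.6663.
f₂ = 47 × 5.64378 ≈ 265.258 mm.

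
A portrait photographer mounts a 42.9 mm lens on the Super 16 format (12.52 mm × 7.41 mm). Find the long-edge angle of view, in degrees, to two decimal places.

Angle of view α = 2·arctan(w/2f) with w = 12.52 mm and f = 42.9 mm.
w/2f = 0.14592; arctan(0.14592) ≈ 8.3020°, so α ≈ 16.6041°.

16.60°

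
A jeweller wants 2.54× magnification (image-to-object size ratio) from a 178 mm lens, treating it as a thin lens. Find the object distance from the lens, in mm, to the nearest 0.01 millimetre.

With m = dᵢ/dₒ and 1/f = 1/dₒ + 1/dᵢ, substituting dᵢ = m·dₒ gives 1/f = (1 + 1/m)/dₒ, hence dₒ = f·(1 + 1/m).
dₒ = 178 × (1 + 1/2.54) = 178 × 1.39370 ≈ 248.079 mm.

248.08 mm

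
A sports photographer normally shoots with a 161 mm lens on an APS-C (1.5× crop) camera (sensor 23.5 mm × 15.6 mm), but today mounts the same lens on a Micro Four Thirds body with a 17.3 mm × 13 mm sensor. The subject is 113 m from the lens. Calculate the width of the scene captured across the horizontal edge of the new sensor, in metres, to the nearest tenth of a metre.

12.1 m

The focal length stays 161 mm; the relevant sensor dimension is now w = 17.3 mm. Object distance dₒ = 113 m = 113000 mm.
Thin-lens field width W = w·(dₒ − f)/f = 17.3 × (113000 − 161)/161 ≈ 12124.936 mm = 12.1249 m.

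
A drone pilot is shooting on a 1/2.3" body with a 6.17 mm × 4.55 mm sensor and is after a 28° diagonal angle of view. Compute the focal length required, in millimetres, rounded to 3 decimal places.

Sensor diagonal = √(6.17² + 4.55²) = √58.7714 ≈ 7.6663 mm.
From α = 2·arctan(d/2f) we get f = d / (2·tan(α/2)).
With d = 7.6663 mm and α/2 = 14°, tan(α/2) ≈ 0.24933, so f ≈ 7.6663 / 0.49866 ≈ 15.3738 mm.

15.374 mm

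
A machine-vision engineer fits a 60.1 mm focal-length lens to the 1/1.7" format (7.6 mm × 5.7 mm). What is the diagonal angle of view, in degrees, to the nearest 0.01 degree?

Sensor diagonal = √(7.6² + 5.7²) = √90.2500 ≈ 9.5000 mm.
Angle of view α = 2·arctan(d/2f) with d = 9.5000 mm and f = 60.1 mm.
d/2f = 0.07903; arctan(0.07903) ≈ 4.5190°, so α ≈ 9.0379°.

9.04°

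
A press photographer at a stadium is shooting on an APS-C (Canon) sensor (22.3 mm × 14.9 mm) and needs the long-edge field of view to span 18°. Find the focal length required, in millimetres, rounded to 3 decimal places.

70.398 mm

From α = 2·arctan(w/2f) we get f = w / (2·tan(α/2)).
With w = 22.3 mm and α/2 = 9°, tan(α/2) ≈ 0.15838, so f ≈ 22.3 / 0.31677 ≈ 70.3983 mm.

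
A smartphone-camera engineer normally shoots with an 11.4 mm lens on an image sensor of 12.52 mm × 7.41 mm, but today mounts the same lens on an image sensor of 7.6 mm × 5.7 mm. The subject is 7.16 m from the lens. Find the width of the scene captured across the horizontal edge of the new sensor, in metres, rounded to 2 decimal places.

4.77 m

The focal length stays 11.4 mm; the relevant sensor dimension is now w = 7.6 mm. Object distance dₒ = 7.16 m = 7160 mm.
Thin-lens field width W = w·(dₒ − f)/f = 7.6 × (7160 − 11.4)/11.4 ≈ 4765.733 mm = 4.76573 m.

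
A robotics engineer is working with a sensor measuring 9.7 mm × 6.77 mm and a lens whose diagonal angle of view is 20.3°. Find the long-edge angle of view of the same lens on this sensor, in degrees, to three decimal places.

Sensor diagonal = √(9.7² + 6.77²) = √139.9229 ≈ 11.8289 mm.
From the diagonal AOV: f = 11.8289 / (2·tan(10.15°)) = 11.8289 / 0.35806 ≈ 33.0365 mm.
Long-edge AOV = 2·arctan(9.7 / (2 × 33.0365)) = 2·arctan(0.14681) ≈ 16.7035°.

16.704°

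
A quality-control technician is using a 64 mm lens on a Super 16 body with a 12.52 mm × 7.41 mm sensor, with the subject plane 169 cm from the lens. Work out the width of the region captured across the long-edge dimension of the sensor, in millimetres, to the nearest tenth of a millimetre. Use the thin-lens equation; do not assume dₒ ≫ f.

318.1 mm

dₒ: 169 cm = 1690 mm.
Similar triangles through the lens centre give W/dₒ = w/dᵢ; with 1/f = 1/dₒ + 1/dᵢ this gives W = w·(dₒ − f)/f.
W = 12.52 mm × (1690 − 64) / 64 = 12.52 × 25.4062 ≈ 318.086 mm.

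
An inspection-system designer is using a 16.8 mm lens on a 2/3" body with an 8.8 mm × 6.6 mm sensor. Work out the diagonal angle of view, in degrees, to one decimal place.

36.3°

Sensor diagonal = √(8.8² + 6.6²) = √121.0000 ≈ 11.0000 mm.
Angle of view α = 2·arctan(d/2f) with d = 11.0000 mm and f = 16.8 mm.
d/2f = 0.32738; arctan(0.32738) ≈ 18.1275°, so α ≈ 36.2549°.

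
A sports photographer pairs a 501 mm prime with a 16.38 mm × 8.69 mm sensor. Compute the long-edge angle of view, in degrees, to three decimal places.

1.873°

Angle of view α = 2·arctan(w/2f) with w = 16.38 mm and f = 501 mm.
w/2f = 0.01635; arctan(0.01635) ≈ 0.9365°, so α ≈ 1.8731°.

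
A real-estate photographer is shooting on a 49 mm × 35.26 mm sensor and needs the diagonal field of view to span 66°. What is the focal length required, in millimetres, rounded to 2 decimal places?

46.48 mm

Sensor diagonal = √(49² + 35.26²) = √3644.2676 ≈ 60.3678 mm.
From α = 2·arctan(d/2f) we get f = d / (2·tan(α/2)).
With d = 60.3678 mm and α/2 = 33°, tan(α/2) ≈ 0.64941, so f ≈ 60.3678 / 1.29882 ≈ 46.4791 mm.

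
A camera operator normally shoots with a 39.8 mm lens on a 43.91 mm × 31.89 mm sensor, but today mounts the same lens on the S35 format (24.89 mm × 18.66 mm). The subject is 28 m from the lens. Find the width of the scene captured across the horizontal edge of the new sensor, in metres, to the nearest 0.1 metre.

The focal length stays 39.8 mm; the relevant sensor dimension is now w = 24.89 mm. Object distance dₒ = 28 m = 28000 mm.
Thin-lens field width W = w·(dₒ − f)/f = 24.89 × (28000 − 39.8)/39.8 ≈ 17485.663 mm = 17.4857 m.

17.5 m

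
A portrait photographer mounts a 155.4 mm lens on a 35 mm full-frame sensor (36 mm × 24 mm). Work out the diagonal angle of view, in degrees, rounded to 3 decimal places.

Sensor diagonal = √(36² + 24²) = √1872.0000 ≈ 43.2666 mm.
Angle of view α = 2·arctan(d/2f) with d = 43.2666 mm and f = 155.4 mm.
d/2f = 0.13921; arctan(0.13921) ≈ 7.9252°, so α ≈ 15.8505°.

15.850°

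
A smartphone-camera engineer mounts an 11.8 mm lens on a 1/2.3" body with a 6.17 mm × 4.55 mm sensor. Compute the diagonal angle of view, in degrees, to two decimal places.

Sensor diagonal = √(6.17² + 4.55²) = √58.7714 ≈ 7.6663 mm.
Angle of view α = 2·arctan(d/2f) with d = 7.6663 mm and f = 11.8 mm.
d/2f = 0.32484; arctan(0.32484) ≈ 17.9959°, so α ≈ 35.9919°.

35.99°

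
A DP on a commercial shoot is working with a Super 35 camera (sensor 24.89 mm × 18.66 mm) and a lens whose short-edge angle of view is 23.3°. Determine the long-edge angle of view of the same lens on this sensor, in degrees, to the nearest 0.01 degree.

30.75°

From the short-edge AOV: f = 18.66 / (2·tan(11.65°)) = 18.66 / 0.41236 ≈ 45.2517 mm.
Long-edge AOV = 2·arctan(24.89 / (2 × 45.2517)) = 2·arctan(0.27502) ≈ 30.7543°.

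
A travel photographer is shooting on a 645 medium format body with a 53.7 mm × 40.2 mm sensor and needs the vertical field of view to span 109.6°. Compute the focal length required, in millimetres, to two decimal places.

From α = 2·arctan(h/2f) we get f = h / (2·tan(α/2)).
With h = 40.2 mm and α/2 = 54.8°, tan(α/2) ≈ 1.41759, so f ≈ 40.2 / 2.83518 ≈ 14.1790 mm.

14.18 mm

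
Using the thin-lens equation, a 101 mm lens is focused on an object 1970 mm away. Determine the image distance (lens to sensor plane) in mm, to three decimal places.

106.458 mm

1/dᵢ = 1/f − 1/dₒ = 1/101 − 1/1970 = 0.0093934 mm⁻¹.
dᵢ = 1/0.0093934 ≈ 106.4580 mm.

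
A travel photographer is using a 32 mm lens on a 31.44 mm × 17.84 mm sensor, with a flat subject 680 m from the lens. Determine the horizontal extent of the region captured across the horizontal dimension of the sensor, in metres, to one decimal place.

dₒ: 680 m = 680000 mm.
Similar triangles through the lens centre give W/dₒ = w/dᵢ; with 1/f = 1/dₒ + 1/dᵢ this gives W = w·(dₒ − f)/f.
W = 31.44 mm × (680000 − 32) / 32 = 31.44 × 21249.0000 ≈ 668068.560 mm = 668.069 m.

668.1 m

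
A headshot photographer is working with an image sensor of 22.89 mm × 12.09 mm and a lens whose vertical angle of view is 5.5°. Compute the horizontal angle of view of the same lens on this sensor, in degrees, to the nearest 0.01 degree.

From the vertical AOV: f = 12.09 / (2·tan(2.75°)) = 12.09 / 0.09607 ≈ 125.8498 mm.
Horizontal AOV = 2·arctan(22.89 / (2 × 125.8498)) = 2·arctan(0.09094) ≈ 10.3926°.

10.39°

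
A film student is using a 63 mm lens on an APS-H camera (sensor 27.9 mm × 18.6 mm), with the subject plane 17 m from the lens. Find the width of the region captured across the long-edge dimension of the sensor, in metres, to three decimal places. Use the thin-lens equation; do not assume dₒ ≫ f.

7.501 m

dₒ: 17 m = 17000 mm.
Similar triangles through the lens centre give W/dₒ = w/dᵢ; with 1/f = 1/dₒ + 1/dᵢ this gives W = w·(dₒ − f)/f.
W = 27.9 mm × (17000 − 63) / 63 = 27.9 × 268.8413 ≈ 7500.671 mm = 7.50067 m.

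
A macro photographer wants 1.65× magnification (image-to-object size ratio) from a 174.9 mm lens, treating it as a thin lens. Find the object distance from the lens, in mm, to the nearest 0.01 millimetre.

With m = dᵢ/dₒ and 1/f = 1/dₒ + 1/dᵢ, substituting dᵢ = m·dₒ gives 1/f = (1 + 1/m)/dₒ, hence dₒ = f·(1 + 1/m).
dₒ = 174.9 × (1 + 1/1.65) = 174.9 × 1.60606 ≈ 280.900 mm.

280.90 mm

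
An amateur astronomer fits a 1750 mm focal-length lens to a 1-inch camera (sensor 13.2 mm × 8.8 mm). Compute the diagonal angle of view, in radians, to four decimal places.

0.0091 rad

Sensor diagonal = √(13.2² + 8.8²) = √251.6800 ≈ 15.8644 mm.
Angle of view α = 2·arctan(d/2f) with d = 15.8644 mm and f = 1750 mm.
d/2f = 0.00453; arctan(0.00453) ≈ 0.0045 rad, so α ≈ 0.0091 rad.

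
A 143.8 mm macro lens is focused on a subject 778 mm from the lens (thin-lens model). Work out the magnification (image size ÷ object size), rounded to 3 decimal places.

0.227×

Thin lens: 1/f = 1/dₒ + 1/dᵢ → 1/dᵢ = 1/143.8 − 1/778 = 0.0056688 mm⁻¹, so dᵢ ≈ 176.4056 mm.
Magnification m = dᵢ/dₒ = 176.4056/778 ≈ 0.22674.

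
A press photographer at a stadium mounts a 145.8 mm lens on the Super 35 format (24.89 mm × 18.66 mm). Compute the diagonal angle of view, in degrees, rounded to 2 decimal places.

Sensor diagonal = √(24.89² + 18.66²) = √967.7077 ≈ 31.1080 mm.
Angle of view α = 2·arctan(d/2f) with d = 31.1080 mm and f = 145.8 mm.
d/2f = 0.10668; arctan(0.10668) ≈ 6.0893°, so α ≈ 12.1786°.

12.18°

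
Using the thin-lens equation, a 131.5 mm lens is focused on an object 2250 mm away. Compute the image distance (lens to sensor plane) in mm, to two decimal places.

1/dᵢ = 1/f − 1/dₒ = 1/131.5 − 1/2250 = 0.0071601 mm⁻¹.
dᵢ = 1/0.0071601 ≈ 139.6625 mm.

139.66 mm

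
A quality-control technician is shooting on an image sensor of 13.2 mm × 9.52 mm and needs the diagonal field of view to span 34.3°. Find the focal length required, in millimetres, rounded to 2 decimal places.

26.37 mm

Sensor diagonal = √(13.2² + 9.52²) = √264.8704 ≈ 16.2748 mm.
From α = 2·arctan(d/2f) we get f = d / (2·tan(α/2)).
With d = 16.2748 mm and α/2 = 17.15°, tan(α/2) ≈ 0.30860, so f ≈ 16.2748 / 0.61719 ≈ 26.3692 mm.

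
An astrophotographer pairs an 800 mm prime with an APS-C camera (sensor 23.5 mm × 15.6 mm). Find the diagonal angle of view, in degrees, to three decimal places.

Sensor diagonal = √(23.5² + 15.6²) = √795.6100 ≈ 28.2066 mm.
Angle of view α = 2·arctan(d/2f) with d = 28.2066 mm and f = 800 mm.
d/2f = 0.01763; arctan(0.01763) ≈ 1.0100°, so α ≈ 2.0199°.

2.020°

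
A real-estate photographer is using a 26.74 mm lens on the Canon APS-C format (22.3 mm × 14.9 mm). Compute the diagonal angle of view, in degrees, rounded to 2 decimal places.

53.27°

Sensor diagonal = √(22.3² + 14.9²) = √719.3000 ≈ 26.8198 mm.
Angle of view α = 2·arctan(d/2f) with d = 26.8198 mm and f = 26.74 mm.
d/2f = 0.50149; arctan(0.50149) ≈ 26.6334°, so α ≈ 53.2668°.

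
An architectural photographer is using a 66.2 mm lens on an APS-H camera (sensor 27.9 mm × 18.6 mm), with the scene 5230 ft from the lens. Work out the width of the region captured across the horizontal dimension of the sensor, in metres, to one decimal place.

671.8 m

dₒ: 5230 ft × 304.8 mm/ft = 1594103.95 mm.
Similar triangles through the lens centre give W/dₒ = w/dᵢ; with 1/f = 1/dₒ + 1/dᵢ this gives W = w·(dₒ − f)/f.
W = 27.9 mm × (1.5941e+06 − 66.2) / 66.2 = 27.9 × 24079.1201 ≈ 671807.450 mm = 671.807 m.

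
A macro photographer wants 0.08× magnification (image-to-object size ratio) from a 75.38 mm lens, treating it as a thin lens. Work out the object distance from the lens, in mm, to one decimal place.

With m = dᵢ/dₒ and 1/f = 1/dₒ + 1/dᵢ, substituting dᵢ = m·dₒ gives 1/f = (1 + 1/m)/dₒ, hence dₒ = f·(1 + 1/m).
dₒ = 75.38 × (1 + 1/0.08) = 75.38 × 13.50000 ≈ 1017.630 mm.

1017.6 mm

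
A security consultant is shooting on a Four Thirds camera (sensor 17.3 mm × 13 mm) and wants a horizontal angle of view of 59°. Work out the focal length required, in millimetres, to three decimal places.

15.289 mm

From α = 2·arctan(w/2f) we get f = w / (2·tan(α/2)).
With w = 17.3 mm and α/2 = 29.5°, tan(α/2) ≈ 0.56577, so f ≈ 17.3 / 1.13155 ≈ 15.2888 mm.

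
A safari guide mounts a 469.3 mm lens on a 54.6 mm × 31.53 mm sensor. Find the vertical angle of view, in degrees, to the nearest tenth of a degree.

Angle of view α = 2·arctan(h/2f) with h = 31.53 mm and f = 469.3 mm.
h/2f = 0.03359; arctan(0.03359) ≈ 1.9240°, so α ≈ 3.8480°.

3.8°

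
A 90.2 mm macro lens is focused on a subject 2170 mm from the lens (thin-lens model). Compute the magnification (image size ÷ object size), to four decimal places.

0.0434×

Thin lens: 1/f = 1/dₒ + 1/dᵢ → 1/dᵢ = 1/90.2 − 1/2170 = 0.0106256 mm⁻¹, so dᵢ ≈ 94.1119 mm.
Magnification m = dᵢ/dₒ = 94.1119/2170 ≈ 0.04337.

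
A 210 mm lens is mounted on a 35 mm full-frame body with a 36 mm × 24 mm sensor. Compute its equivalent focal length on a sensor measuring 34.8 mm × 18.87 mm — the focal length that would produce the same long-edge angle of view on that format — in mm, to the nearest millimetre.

Equal angle of view means equal width/f ratio, so f₂ = f₁ · (width₂/width₁) = 210 × 34.8/36.
f₂ = 210 × 0.96667 ≈ 203.000 mm.

203 mm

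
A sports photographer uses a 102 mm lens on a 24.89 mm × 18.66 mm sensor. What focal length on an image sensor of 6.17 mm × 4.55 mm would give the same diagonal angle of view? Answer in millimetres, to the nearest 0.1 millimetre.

25.1 mm

Sensor diagonal = √(24.89² + 18.66²) = √967.7077 ≈ 31.1080 mm.
Sensor diagonal = √(6.17² + 4.55²) = √58.7714 ≈ 7.6663 mm.
Equal angle of view means equal diagonal/f ratio, so f₂ = f₁ · (diagonal₂/diagonal₁) = 102 × 7.6663/31.1080.
f₂ = 102 × 0.24644 ≈ 25.137 mm.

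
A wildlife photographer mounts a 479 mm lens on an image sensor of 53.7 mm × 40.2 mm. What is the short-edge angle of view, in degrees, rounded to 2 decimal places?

Angle of view α = 2·arctan(h/2f) with h = 40.2 mm and f = 479 mm.
h/2f = 0.04196; arctan(0.04196) ≈ 2.4029°, so α ≈ 4.8057°.

4.81°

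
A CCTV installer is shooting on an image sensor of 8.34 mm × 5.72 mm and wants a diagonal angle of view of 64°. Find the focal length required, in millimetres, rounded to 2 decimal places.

Sensor diagonal = √(8.34² + 5.72²) = √102.2740 ≈ 10.1131 mm.
From α = 2·arctan(d/2f) we get f = d / (2·tan(α/2)).
With d = 10.1131 mm and α/2 = 32°, tan(α/2) ≈ 0.62487, so f ≈ 10.1131 / 1.24974 ≈ 8.0921 mm.

8.09 mm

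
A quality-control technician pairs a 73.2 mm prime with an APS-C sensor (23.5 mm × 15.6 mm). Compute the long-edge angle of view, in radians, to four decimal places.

0.3183 rad

Angle of view α = 2·arctan(w/2f) with w = 23.5 mm and f = 73.2 mm.
w/2f = 0.16052; arctan(0.16052) ≈ 0.1592 rad, so α ≈ 0.3183 rad.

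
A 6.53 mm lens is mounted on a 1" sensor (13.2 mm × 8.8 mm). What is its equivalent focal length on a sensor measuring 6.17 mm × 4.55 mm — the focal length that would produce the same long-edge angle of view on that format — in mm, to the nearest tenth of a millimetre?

Equal angle of view means equal width/f ratio, so f₂ = f₁ · (width₂/width₁) = 6.53 × 6.17/13.2.
f₂ = 6.53 × 0.46742 ≈ 3.052 mm.

3.1 mm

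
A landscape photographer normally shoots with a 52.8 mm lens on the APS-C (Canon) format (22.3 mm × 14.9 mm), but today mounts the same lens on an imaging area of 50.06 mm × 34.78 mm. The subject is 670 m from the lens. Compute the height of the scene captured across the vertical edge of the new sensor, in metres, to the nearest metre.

441 m

The focal length stays 52.8 mm; the relevant sensor dimension is now h = 34.78 mm. Object distance dₒ = 670 m = 670000 mm.
Thin-lens field height W = h·(dₒ − f)/f = 34.78 × (670000 − 52.8)/52.8 ≈ 441302.341 mm = 441.302 m.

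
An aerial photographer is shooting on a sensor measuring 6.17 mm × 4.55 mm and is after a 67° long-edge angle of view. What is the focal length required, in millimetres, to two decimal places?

From α = 2·arctan(w/2f) we get f = w / (2·tan(α/2)).
With w = 6.17 mm and α/2 = 33.5°, tan(α/2) ≈ 0.66189, so f ≈ 6.17 / 1.32377 ≈ 4.6609 mm.

4.66 mm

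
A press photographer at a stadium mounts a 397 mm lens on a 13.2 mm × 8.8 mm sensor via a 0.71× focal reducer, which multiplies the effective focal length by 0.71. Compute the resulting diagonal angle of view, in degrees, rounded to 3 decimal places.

Effective focal length f = 397 × 0.71 = 281.87 mm.
Sensor diagonal = √(13.2² + 8.8²) = √251.6800 ≈ 15.8644 mm.
α = 2·arctan(15.864 / (2 × 281.87)) = 2·arctan(0.02814) ≈ 3.2239°.

3.224°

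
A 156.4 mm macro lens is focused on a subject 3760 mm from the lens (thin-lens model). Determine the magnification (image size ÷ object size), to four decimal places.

Thin lens: 1/f = 1/dₒ + 1/dᵢ → 1/dᵢ = 1/156.4 − 1/3760 = 0.0061279 mm⁻¹, so dᵢ ≈ 163.1879 mm.
Magnification m = dᵢ/dₒ = 163.1879/3760 ≈ 0.04340.

0.0434×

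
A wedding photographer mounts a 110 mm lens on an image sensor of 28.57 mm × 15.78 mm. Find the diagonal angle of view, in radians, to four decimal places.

0.2946 rad

Sensor diagonal = √(28.57² + 15.78²) = √1065.2533 ≈ 32.6382 mm.
Angle of view α = 2·arctan(d/2f) with d = 32.6382 mm and f = 110 mm.
d/2f = 0.14836; arctan(0.14836) ≈ 0.1473 rad, so α ≈ 0.2946 rad.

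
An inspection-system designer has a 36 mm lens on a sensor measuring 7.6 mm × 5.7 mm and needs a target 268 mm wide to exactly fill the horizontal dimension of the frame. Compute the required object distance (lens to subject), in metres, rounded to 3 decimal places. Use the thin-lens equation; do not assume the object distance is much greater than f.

1.305 m

Magnification m = w/W = dᵢ/dₒ; combined with 1/f = 1/dₒ + 1/dᵢ this gives dₒ = f·(1 + W/w).
dₒ = 36 mm × (1 + 268/7.6) = 36 × 36.2632 ≈ 1305.474 mm = 1.30547 m.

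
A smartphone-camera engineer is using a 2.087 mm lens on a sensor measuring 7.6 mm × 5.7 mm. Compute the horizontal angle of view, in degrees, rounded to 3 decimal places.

Angle of view α = 2·arctan(w/2f) with w = 7.6 mm and f = 2.087 mm.
w/2f = 1.82080; arctan(1.82080) ≈ 61.2239°, so α ≈ 122.4479°.

122.448°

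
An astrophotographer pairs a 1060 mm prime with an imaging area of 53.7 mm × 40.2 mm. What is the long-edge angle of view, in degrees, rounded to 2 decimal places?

2.90°

Angle of view α = 2·arctan(w/2f) with w = 53.7 mm and f = 1060 mm.
w/2f = 0.02533; arctan(0.02533) ≈ 1.4510°, so α ≈ 2.9020°.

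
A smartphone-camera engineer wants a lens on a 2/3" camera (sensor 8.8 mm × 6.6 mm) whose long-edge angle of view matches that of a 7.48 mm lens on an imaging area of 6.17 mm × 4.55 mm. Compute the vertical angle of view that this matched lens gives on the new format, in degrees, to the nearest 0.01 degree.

34.38°

Equal long-edge AOV ⇒ f₂ = f₁ · 8.8/6.17 = 7.48 × 1.42626 ≈ 10.6684 mm.
Vertical AOV on the new format = 2·arctan(6.6 / (2 × 10.6684)) = 2·arctan(0.30932) ≈ 34.3763°.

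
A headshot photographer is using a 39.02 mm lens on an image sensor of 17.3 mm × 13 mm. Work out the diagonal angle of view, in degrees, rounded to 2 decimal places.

Sensor diagonal = √(17.3² + 13²) = √468.2900 ≈ 21.6400 mm.
Angle of view α = 2·arctan(d/2f) with d = 21.6400 mm and f = 39.02 mm.
d/2f = 0.27729; arctan(0.27729) ≈ 15.4984°, so α ≈ 30.9967°.

31.00°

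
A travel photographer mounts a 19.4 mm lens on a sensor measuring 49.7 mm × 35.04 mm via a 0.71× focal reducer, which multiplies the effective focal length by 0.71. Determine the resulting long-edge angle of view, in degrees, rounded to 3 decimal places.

122.002°

Effective focal length f = 19.4 × 0.71 = 13.774 mm.
α = 2·arctan(49.7 / (2 × 13.774)) = 2·arctan(1.80412) ≈ 122.0020°.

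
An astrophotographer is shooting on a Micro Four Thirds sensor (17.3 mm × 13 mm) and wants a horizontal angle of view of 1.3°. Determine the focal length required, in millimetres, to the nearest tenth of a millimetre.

762.4 mm

From α = 2·arctan(w/2f) we get f = w / (2·tan(α/2)).
With w = 17.3 mm and α/2 = 0.65°, tan(α/2) ≈ 0.01135, so f ≈ 17.3 / 0.02269 ≈ 762.4419 mm.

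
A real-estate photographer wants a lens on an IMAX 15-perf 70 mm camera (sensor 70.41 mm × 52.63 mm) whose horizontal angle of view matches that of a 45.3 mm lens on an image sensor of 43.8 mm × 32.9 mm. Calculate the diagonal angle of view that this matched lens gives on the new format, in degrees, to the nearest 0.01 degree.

Equal horizontal AOV ⇒ f₂ = f₁ · 70.41/43.8 = 45.3 × 1.60753 ≈ 72.8213 mm.
Sensor diagonal = √(70.41² + 52.63²) = √7727.4850 ≈ 87.9061 mm.
Diagonal AOV on the new format = 2·arctan(87.9061 / (2 × 72.8213)) = 2·arctan(0.60357) ≈ 62.2282°.

62.23°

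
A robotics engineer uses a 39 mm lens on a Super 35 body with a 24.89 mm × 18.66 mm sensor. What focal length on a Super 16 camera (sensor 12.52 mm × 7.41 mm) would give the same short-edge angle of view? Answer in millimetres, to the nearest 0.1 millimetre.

15.5 mm

Equal angle of view means equal height/f ratio, so f₂ = f₁ · (height₂/height₁) = 39 × 7.41/18.66.
f₂ = 39 × 0.39711 ≈ 15.487 mm.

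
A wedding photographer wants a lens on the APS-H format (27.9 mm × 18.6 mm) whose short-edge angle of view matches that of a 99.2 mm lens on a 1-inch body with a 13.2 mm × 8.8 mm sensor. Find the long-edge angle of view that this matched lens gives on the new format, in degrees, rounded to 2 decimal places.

7.61°

Equal short-edge AOV ⇒ f₂ = f₁ · 18.6/8.8 = 99.2 × 2.11364 ≈ 209.6727 mm.
Long-edge AOV on the new format = 2·arctan(27.9 / (2 × 209.6727)) = 2·arctan(0.06653) ≈ 7.6128°.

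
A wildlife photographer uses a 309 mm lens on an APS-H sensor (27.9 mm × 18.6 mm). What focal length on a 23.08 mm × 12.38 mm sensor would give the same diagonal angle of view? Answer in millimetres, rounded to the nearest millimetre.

Sensor diagonal = √(27.9² + 18.6²) = √1124.3700 ≈ 33.5316 mm.
Sensor diagonal = √(23.08² + 12.38²) = √685.9508 ≈ 26.1907 mm.
Equal angle of view means equal diagonal/f ratio, so f₂ = f₁ · (diagonal₂/diagonal₁) = 309 × 26.1907/33.5316.
f₂ = 309 × 0.78107 ≈ 241.352 mm.

241 mm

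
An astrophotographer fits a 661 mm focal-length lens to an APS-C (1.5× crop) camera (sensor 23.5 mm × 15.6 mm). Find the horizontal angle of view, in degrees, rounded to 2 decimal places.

Angle of view α = 2·arctan(w/2f) with w = 23.5 mm and f = 661 mm.
w/2f = 0.01778; arctan(0.01778) ≈ 1.0184°, so α ≈ 2.0368°.

2.04°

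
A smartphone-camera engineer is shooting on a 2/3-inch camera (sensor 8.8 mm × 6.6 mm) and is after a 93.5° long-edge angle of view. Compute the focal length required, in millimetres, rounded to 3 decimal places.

From α = 2·arctan(w/2f) we get f = w / (2·tan(α/2)).
With w = 8.8 mm and α/2 = 46.75°, tan(α/2) ≈ 1.06303, so f ≈ 8.8 / 2.12606 ≈ 4.1391 mm.

4.139 mm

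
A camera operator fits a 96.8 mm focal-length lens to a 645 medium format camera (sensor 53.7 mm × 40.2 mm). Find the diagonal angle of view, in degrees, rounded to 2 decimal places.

Sensor diagonal = √(53.7² + 40.2²) = √4499.7300 ≈ 67.0800 mm.
Angle of view α = 2·arctan(d/2f) with d = 67.0800 mm and f = 96.8 mm.
d/2f = 0.34649; arctan(0.34649) ≈ 19.1106°, so α ≈ 38.2211°.

38.22°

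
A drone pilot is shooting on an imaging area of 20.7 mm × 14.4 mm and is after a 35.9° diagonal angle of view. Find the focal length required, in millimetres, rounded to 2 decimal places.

Sensor diagonal = √(20.7² + 14.4²) = √635.8500 ≈ 25.2161 mm.
From α = 2·arctan(d/2f) we get f = d / (2·tan(α/2)).
With d = 25.2161 mm and α/2 = 17.95°, tan(α/2) ≈ 0.32396, so f ≈ 25.2161 / 0.64791 ≈ 38.9191 mm.

38.92 mm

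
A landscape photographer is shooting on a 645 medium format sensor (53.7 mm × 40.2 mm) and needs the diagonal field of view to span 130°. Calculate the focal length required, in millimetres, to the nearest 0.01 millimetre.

Sensor diagonal = √(53.7² + 40.2²) = √4499.7300 ≈ 67.0800 mm.
From α = 2·arctan(d/2f) we get f = d / (2·tan(α/2)).
With d = 67.0800 mm and α/2 = 65°, tan(α/2) ≈ 2.14451, so f ≈ 67.0800 / 4.28901 ≈ 15.6400 mm.

15.64 mm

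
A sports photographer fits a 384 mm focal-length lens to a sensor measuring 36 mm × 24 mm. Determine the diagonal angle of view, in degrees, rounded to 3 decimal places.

Sensor diagonal = √(36² + 24²) = √1872.0000 ≈ 43.2666 mm.
Angle of view α = 2·arctan(d/2f) with d = 43.2666 mm and f = 384 mm.
d/2f = 0.05634; arctan(0.05634) ≈ 3.2244°, so α ≈ 6.4489°.

6.449°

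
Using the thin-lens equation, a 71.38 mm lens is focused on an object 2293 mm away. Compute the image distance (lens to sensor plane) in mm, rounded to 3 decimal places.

1/dᵢ = 1/f − 1/dₒ = 1/71.38 − 1/2293 = 0.0135734 mm⁻¹.
dᵢ = 1/0.0135734 ≈ 73.6734 mm.

73.673 mm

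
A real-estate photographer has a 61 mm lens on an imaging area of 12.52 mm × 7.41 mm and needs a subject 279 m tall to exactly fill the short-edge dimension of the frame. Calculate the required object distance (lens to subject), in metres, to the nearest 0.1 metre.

W: 279 m = 279000 mm.
Magnification m = h/W = dᵢ/dₒ; combined with 1/f = 1/dₒ + 1/dᵢ this gives dₒ = f·(1 + W/h).
dₒ = 61 mm × (1 + 279000/7.41) = 61 × 37652.8219 ≈ 2296822.134 mm = 2296.82 m.

2296.8 m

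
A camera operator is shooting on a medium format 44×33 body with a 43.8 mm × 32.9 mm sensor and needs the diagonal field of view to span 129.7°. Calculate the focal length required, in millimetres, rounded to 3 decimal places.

12.860 mm

Sensor diagonal = √(43.8² + 32.9²) = √3000.8500 ≈ 54.7800 mm.
From α = 2·arctan(d/2f) we get f = d / (2·tan(α/2)).
With d = 54.7800 mm and α/2 = 64.85°, tan(α/2) ≈ 2.12993, so f ≈ 54.7800 / 4.25986 ≈ 12.8596 mm.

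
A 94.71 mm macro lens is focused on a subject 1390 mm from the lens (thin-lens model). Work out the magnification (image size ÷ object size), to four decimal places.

0.0731×

Thin lens: 1/f = 1/dₒ + 1/dᵢ → 1/dᵢ = 1/94.71 − 1/1390 = 0.0098391 mm⁻¹, so dᵢ ≈ 101.6351 mm.
Magnification m = dᵢ/dₒ = 101.6351/1390 ≈ 0.07312.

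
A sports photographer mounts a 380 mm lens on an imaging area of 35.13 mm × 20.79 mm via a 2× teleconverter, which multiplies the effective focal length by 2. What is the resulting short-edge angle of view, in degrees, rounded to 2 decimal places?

1.57°

Effective focal length f = 380 × 2 = 760 mm.
α = 2·arctan(20.79 / (2 × 760)) = 2·arctan(0.01368) ≈ 1.5672°.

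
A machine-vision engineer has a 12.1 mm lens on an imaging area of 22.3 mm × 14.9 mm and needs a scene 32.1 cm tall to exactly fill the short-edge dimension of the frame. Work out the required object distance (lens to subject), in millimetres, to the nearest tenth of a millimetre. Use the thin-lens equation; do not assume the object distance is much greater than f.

272.8 mm

W: 32.1 cm = 321 mm.
Magnification m = h/W = dᵢ/dₒ; combined with 1/f = 1/dₒ + 1/dᵢ this gives dₒ = f·(1 + W/h).
dₒ = 12.1 mm × (1 + 321/14.9) = 12.1 × 22.5436 ≈ 272.778 mm.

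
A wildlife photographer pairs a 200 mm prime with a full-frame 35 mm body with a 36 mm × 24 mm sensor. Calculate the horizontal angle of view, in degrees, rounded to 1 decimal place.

Angle of view α = 2·arctan(w/2f) with w = 36 mm and f = 200 mm.
w/2f = 0.09000; arctan(0.09000) ≈ 5.1428°, so α ≈ 10.2855°.

10.3°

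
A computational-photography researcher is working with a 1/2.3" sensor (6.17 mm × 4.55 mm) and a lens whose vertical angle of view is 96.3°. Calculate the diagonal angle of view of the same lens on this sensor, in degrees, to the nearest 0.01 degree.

124.01°

From the vertical AOV: f = 4.55 / (2·tan(48.15°)) = 4.55 / 2.23295 ≈ 2.0377 mm.
Sensor diagonal = √(6.17² + 4.55²) = √58.7714 ≈ 7.6663 mm.
Diagonal AOV = 2·arctan(7.6663 / (2 × 2.0377)) = 2·arctan(1.88114) ≈ 124.0105°.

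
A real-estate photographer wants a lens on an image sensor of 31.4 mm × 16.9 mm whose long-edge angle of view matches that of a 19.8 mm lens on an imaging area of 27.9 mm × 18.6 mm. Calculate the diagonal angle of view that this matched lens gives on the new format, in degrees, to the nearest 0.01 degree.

Equal long-edge AOV ⇒ f₂ = f₁ · 31.4/27.9 = 19.8 × 1.12545 ≈ 22.2839 mm.
Sensor diagonal = √(31.4² + 16.9²) = √1271.5700 ≈ 35.6591 mm.
Diagonal AOV on the new format = 2·arctan(35.6591 / (2 × 22.2839)) = 2·arctan(0.80011) ≈ 77.3273°.

77.33°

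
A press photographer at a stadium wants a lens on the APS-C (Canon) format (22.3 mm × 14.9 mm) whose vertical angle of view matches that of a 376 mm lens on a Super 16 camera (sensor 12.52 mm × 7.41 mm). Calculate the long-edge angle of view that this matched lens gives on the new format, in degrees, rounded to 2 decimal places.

Equal vertical AOV ⇒ f₂ = f₁ · 14.9/7.41 = 376 × 2.01080 ≈ 756.0594 mm.
Long-edge AOV on the new format = 2·arctan(22.3 / (2 × 756.0594)) = 2·arctan(0.01475) ≈ 1.6898°.

1.69°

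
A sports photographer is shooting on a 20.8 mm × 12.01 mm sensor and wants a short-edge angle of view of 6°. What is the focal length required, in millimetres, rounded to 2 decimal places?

114.58 mm

From α = 2·arctan(h/2f) we get f = h / (2·tan(α/2)).
With h = 12.01 mm and α/2 = 3°, tan(α/2) ≈ 0.05241, so f ≈ 12.01 / 0.10482 ≈ 114.5822 mm.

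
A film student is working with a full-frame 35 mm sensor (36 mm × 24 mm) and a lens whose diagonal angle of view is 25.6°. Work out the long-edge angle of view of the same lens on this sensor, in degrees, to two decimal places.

21.41°

Sensor diagonal = √(36² + 24²) = √1872.0000 ≈ 43.2666 mm.
From the diagonal AOV: f = 43.2666 / (2·tan(12.8°)) = 43.2666 / 0.45439 ≈ 95.2194 mm.
Long-edge AOV = 2·arctan(36 / (2 × 95.2194)) = 2·arctan(0.18904) ≈ 21.4094°.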